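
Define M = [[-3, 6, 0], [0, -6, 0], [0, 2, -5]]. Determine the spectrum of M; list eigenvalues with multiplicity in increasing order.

Characteristic polynomial: p(r) = r^3 + 14r^2 + 63r + 90 = (r + 3)(r + 5)(r + 6).
Roots (with multiplicity): -6, -5, -3.

-6, -5, -3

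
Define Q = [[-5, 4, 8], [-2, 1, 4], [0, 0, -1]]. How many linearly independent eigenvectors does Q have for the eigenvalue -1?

2

Q + 1I = [[-4, 4, 8], [-2, 2, 4], [0, 0, 0]].
This matrix has rank 1, so its null space has dimension 3 − 1 = 2.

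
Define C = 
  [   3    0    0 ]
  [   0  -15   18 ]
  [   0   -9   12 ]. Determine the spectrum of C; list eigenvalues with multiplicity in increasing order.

Characteristic polynomial: p(r) = r^3 - 27r + 54 = (r - 3)^2(r + 6).
Roots (with multiplicity): -6, 3, 3.

-6, 3, 3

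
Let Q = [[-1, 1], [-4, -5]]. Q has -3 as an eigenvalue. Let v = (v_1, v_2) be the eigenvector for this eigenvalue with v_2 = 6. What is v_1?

-3

Q + 3I = [[2, 1], [-4, -2]].
Solving (Q + 3I)v = 0 gives the eigenspace spanned by (-3, 6).
With v_2 = 6, v = (-3, 6), so v_1 = -3.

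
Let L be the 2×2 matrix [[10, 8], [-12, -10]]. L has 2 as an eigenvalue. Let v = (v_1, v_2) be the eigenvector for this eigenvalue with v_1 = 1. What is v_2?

-1

L − 2I = [[8, 8], [-12, -12]].
Solving (L − 2I)v = 0 gives the eigenspace spanned by (1, -1).
With v_1 = 1, v = (1, -1), so v_2 = -1.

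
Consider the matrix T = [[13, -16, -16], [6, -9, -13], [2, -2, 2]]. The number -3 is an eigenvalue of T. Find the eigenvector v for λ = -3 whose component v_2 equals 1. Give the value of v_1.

1

T + 3I = [[16, -16, -16], [6, -6, -13], [2, -2, 5]].
Solving (T + 3I)v = 0 gives the eigenspace spanned by (1, 1, 0).
With v_2 = 1, v = (1, 1, 0), so v_1 = 1.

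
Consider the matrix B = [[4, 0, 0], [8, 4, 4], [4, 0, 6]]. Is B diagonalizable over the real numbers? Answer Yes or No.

Yes

Characteristic polynomial: p(λ) = λ^3 - 14λ^2 + 64λ - 96 = (λ - 6)(λ - 4)^2.
λ = 4 has algebraic multiplicity 2; rank(B − 4I) = 1, so geometric multiplicity = 2.
Every eigenvalue has geometric = algebraic multiplicity, so B is diagonalizable.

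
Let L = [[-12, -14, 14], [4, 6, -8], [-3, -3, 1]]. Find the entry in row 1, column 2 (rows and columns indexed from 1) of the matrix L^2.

Characteristic polynomial: μ^3 + 5μ^2 - 4μ - 20 = (μ - 2)(μ + 2)(μ + 5), so the eigenvalues are -5, -2, 2.
μ=2: eigenvector (1, -1, 0).
μ=-5: eigenvector (2, 0, 1).
μ=-2: eigenvector (0, 1, 1).
P = [[1, 2, 0], [-1, 0, 1], [0, 1, 1]], D = diag(2, -5, -2), P⁻¹ = [[-1, -2, 2], [1, 1, -1], [-1, -1, 2]].
L² = P·diag(4, 25, 4)·P⁻¹ = [[46, 42, -42], [0, 4, 0], [21, 21, -17]].
The requested entry is 42.

42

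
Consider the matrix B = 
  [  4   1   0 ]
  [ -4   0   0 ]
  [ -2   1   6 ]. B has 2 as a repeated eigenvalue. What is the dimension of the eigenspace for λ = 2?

B − 2I = [[2, 1, 0], [-4, -2, 0], [-2, 1, 4]].
This matrix has rank 2, so its null space has dimension 3 − 2 = 1.

1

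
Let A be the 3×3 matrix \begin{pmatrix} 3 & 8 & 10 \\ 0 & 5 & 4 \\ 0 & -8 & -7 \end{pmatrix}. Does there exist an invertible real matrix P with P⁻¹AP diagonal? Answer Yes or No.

Characteristic polynomial: p(s) = s^3 - s^2 - 9s + 9 = (s - 3)(s - 1)(s + 3).
All 3 eigenvalues are distinct, so A is diagonalizable.

Yes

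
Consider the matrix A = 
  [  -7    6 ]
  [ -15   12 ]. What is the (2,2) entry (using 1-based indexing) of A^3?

Characteristic polynomial: r^2 - 5r + 6 = (r - 3)(r - 2), so the eigenvalues are 2, 3.
r=2: eigenvector (2, 3).
r=3: eigenvector (-3, -5).
P = [[2, -3], [3, -5]], D = diag(2, 3), P⁻¹ = [[5, -3], [3, -2]].
A³ = P·diag(8, 27)·P⁻¹ = [[-163, 114], [-285, 198]].
The requested entry is 198.

198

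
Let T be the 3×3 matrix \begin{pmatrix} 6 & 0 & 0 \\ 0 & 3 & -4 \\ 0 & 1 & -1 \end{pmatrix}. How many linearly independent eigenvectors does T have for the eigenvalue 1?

1

T − 1I = [[5, 0, 0], [0, 2, -4], [0, 1, -2]].
This matrix has rank 2, so its null space has dimension 3 − 2 = 1.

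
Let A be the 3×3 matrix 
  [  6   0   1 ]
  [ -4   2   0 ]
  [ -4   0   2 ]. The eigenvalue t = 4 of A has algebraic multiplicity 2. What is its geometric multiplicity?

1

A − 4I = [[2, 0, 1], [-4, -2, 0], [-4, 0, -2]].
This matrix has rank 2, so its null space has dimension 3 − 2 = 1.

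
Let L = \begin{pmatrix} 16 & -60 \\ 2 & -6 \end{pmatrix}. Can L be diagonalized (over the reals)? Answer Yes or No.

Yes

Characteristic polynomial: p(t) = t^2 - 10t + 24 = (t - 6)(t - 4).
All 2 eigenvalues are distinct, so L is diagonalizable.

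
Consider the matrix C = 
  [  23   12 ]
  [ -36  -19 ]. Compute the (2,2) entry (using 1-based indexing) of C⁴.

-1871

Characteristic polynomial: r^2 - 4r - 5 = (r - 5)(r + 1), so the eigenvalues are -1, 5.
r=5: eigenvector (-2, 3).
r=-1: eigenvector (-1, 2).
P = [[-2, -1], [3, 2]], D = diag(5, -1), P⁻¹ = [[-2, -1], [3, 2]].
C⁴ = P·diag(625, 1)·P⁻¹ = [[2497, 1248], [-3744, -1871]].
The requested entry is -1871.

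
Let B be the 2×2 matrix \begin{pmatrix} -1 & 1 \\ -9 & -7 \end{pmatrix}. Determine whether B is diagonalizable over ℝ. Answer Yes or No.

Characteristic polynomial: p(r) = r^2 + 8r + 16 = (r + 4)^2.
r = -4 has algebraic multiplicity 2; rank(B + 4I) = 1, so geometric multiplicity = 1.
Geometric multiplicity < algebraic multiplicity, so B is not diagonalizable.

No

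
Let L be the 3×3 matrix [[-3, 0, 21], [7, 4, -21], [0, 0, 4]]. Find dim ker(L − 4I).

L − 4I = [[-7, 0, 21], [7, 0, -21], [0, 0, 0]].
This matrix has rank 1, so its null space has dimension 3 − 1 = 2.

2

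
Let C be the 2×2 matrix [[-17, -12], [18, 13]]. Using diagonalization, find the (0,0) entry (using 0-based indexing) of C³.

-377

Characteristic polynomial: μ^2 + 4μ - 5 = (μ - 1)(μ + 5), so the eigenvalues are -5, 1.
μ=-5: eigenvector (-1, 1).
μ=1: eigenvector (-2, 3).
P = [[-1, -2], [1, 3]], D = diag(-5, 1), P⁻¹ = [[-3, -2], [1, 1]].
C³ = P·diag(-125, 1)·P⁻¹ = [[-377, -252], [378, 253]].
The requested entry is -377.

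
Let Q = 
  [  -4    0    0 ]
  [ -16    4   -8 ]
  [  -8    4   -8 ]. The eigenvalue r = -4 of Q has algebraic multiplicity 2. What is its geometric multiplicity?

2

Q + 4I = [[0, 0, 0], [-16, 8, -8], [-8, 4, -4]].
This matrix has rank 1, so its null space has dimension 3 − 1 = 2.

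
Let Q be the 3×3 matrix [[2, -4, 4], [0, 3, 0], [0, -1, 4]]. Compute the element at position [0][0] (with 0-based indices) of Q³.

Characteristic polynomial: t^3 - 9t^2 + 26t - 24 = (t - 4)(t - 3)(t - 2), so the eigenvalues are 2, 3, 4.
t=2: eigenvector (1, 0, 0).
t=3: eigenvector (0, 1, 1).
t=4: eigenvector (2, 0, 1).
P = [[1, 0, 2], [0, 1, 0], [0, 1, 1]], D = diag(2, 3, 4), P⁻¹ = [[1, 2, -2], [0, 1, 0], [0, -1, 1]].
Q³ = P·diag(8, 27, 64)·P⁻¹ = [[8, -112, 112], [0, 27, 0], [0, -37, 64]].
The requested entry is 8.

8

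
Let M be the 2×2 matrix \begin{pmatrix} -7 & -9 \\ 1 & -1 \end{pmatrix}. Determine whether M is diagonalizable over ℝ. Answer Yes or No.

No

Characteristic polynomial: p(μ) = μ^2 + 8μ + 16 = (μ + 4)^2.
μ = -4 has algebraic multiplicity 2; rank(M + 4I) = 1, so geometric multiplicity = 1.
Geometric multiplicity < algebraic multiplicity, so M is not diagonalizable.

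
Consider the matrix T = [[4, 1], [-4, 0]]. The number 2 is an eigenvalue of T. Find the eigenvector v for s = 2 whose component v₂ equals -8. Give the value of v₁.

4

T − 2I = [[2, 1], [-4, -2]].
Solving (T − 2I)v = 0 gives the eigenspace spanned by (4, -8).
With v₂ = -8, v = (4, -8), so v₁ = 4.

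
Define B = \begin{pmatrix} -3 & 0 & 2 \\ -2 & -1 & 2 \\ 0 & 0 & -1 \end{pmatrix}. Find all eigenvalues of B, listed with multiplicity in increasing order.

Characteristic polynomial: p(λ) = λ^3 + 5λ^2 + 7λ + 3 = (λ + 1)^2(λ + 3).
Roots (with multiplicity): -3, -1, -1.

-3, -1, -1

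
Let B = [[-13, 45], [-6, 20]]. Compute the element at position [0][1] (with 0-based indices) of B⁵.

Characteristic polynomial: λ^2 - 7λ + 10 = (λ - 5)(λ - 2), so the eigenvalues are 2, 5.
λ=2: eigenvector (3, 1).
λ=5: eigenvector (-5, -2).
P = [[3, -5], [1, -2]], D = diag(2, 5), P⁻¹ = [[2, -5], [1, -3]].
B⁵ = P·diag(32, 3125)·P⁻¹ = [[-15433, 46395], [-6186, 18590]].
The requested entry is 46395.

46395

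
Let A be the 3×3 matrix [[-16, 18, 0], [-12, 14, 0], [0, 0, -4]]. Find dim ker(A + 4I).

A + 4I = [[-12, 18, 0], [-12, 18, 0], [0, 0, 0]].
This matrix has rank 1, so its null space has dimension 3 − 1 = 2.

2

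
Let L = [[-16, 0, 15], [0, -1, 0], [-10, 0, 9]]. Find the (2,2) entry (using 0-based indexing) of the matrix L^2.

-69

Characteristic polynomial: s^3 + 8s^2 + 13s + 6 = (s + 1)^2(s + 6), so the eigenvalues are -6, -1, -1.
s=-6: eigenvector (3, 0, 2).
s=-1: eigenvector (2, 1, 2).
s=-1: eigenvector (1, 0, 1).
P = [[3, 2, 1], [0, 1, 0], [2, 2, 1]], D = diag(-6, -1, -1), P⁻¹ = [[1, 0, -1], [0, 1, 0], [-2, -2, 3]].
L² = P·diag(36, 1, 1)·P⁻¹ = [[106, 0, -105], [0, 1, 0], [70, 0, -69]].
The requested entry is -69.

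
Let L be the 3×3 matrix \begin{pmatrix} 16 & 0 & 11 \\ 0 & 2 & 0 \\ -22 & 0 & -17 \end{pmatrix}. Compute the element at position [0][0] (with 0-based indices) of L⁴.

Characteristic polynomial: λ^3 - λ^2 - 32λ + 60 = (λ - 5)(λ - 2)(λ + 6), so the eigenvalues are -6, 2, 5.
λ=-6: eigenvector (-1, 0, 2).
λ=2: eigenvector (0, 1, 0).
λ=5: eigenvector (1, 0, -1).
P = [[-1, 0, 1], [0, 1, 0], [2, 0, -1]], D = diag(-6, 2, 5), P⁻¹ = [[1, 0, 1], [0, 1, 0], [2, 0, 1]].
L⁴ = P·diag(1296, 16, 625)·P⁻¹ = [[-46, 0, -671], [0, 16, 0], [1342, 0, 1967]].
The requested entry is -46.

-46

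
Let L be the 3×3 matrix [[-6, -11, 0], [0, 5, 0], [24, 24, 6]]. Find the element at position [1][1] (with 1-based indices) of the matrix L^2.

36

Characteristic polynomial: s^3 - 5s^2 - 36s + 180 = (s - 6)(s - 5)(s + 6), so the eigenvalues are -6, 5, 6.
s=5: eigenvector (-1, 1, 0).
s=-6: eigenvector (1, 0, -2).
s=6: eigenvector (0, 0, 1).
P = [[-1, 1, 0], [1, 0, 0], [0, -2, 1]], D = diag(5, -6, 6), P⁻¹ = [[0, 1, 0], [1, 1, 0], [2, 2, 1]].
L² = P·diag(25, 36, 36)·P⁻¹ = [[36, 11, 0], [0, 25, 0], [0, 0, 36]].
The requested entry is 36.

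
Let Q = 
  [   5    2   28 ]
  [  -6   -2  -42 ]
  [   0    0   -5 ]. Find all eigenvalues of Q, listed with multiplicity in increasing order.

Characteristic polynomial: p(r) = r^3 + 2r^2 - 13r + 10 = (r - 2)(r - 1)(r + 5).
Roots (with multiplicity): -5, 1, 2.

-5, 1, 2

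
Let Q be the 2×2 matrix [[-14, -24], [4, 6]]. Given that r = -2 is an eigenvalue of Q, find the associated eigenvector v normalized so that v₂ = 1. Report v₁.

Q + 2I = [[-12, -24], [4, 8]].
Solving (Q + 2I)v = 0 gives the eigenspace spanned by (-2, 1).
With v₂ = 1, v = (-2, 1), so v₁ = -2.

-2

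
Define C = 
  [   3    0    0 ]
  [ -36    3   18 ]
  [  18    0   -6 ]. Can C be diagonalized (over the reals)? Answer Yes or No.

Characteristic polynomial: p(t) = t^3 - 27t + 54 = (t - 3)^2(t + 6).
t = 3 has algebraic multiplicity 2; rank(C − 3I) = 1, so geometric multiplicity = 2.
Every eigenvalue has geometric = algebraic multiplicity, so C is diagonalizable.

Yes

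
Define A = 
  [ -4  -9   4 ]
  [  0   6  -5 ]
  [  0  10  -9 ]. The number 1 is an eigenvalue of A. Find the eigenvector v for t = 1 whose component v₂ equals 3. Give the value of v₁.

-3

A − 1I = [[-5, -9, 4], [0, 5, -5], [0, 10, -10]].
Solving (A − 1I)v = 0 gives the eigenspace spanned by (-3, 3, 3).
With v₂ = 3, v = (-3, 3, 3), so v₁ = -3.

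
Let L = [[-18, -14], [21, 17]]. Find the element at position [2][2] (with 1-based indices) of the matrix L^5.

Characteristic polynomial: λ^2 + λ - 12 = (λ - 3)(λ + 4), so the eigenvalues are -4, 3.
λ=-4: eigenvector (-1, 1).
λ=3: eigenvector (-2, 3).
P = [[-1, -2], [1, 3]], D = diag(-4, 3), P⁻¹ = [[-3, -2], [1, 1]].
L⁵ = P·diag(-1024, 243)·P⁻¹ = [[-3558, -2534], [3801, 2777]].
The requested entry is 2777.

2777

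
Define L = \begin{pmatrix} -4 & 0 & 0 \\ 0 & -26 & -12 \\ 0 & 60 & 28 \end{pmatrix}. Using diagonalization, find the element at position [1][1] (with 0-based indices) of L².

Characteristic polynomial: μ^3 + 2μ^2 - 16μ - 32 = (μ - 4)(μ + 2)(μ + 4), so the eigenvalues are -4, -2, 4.
μ=4: eigenvector (0, -2, 5).
μ=-2: eigenvector (0, 1, -2).
μ=-4: eigenvector (1, 0, 0).
P = [[0, 0, 1], [-2, 1, 0], [5, -2, 0]], D = diag(4, -2, -4), P⁻¹ = [[0, 2, 1], [0, 5, 2], [1, 0, 0]].
L² = P·diag(16, 4, 16)·P⁻¹ = [[16, 0, 0], [0, -44, -24], [0, 120, 64]].
The requested entry is -44.

-44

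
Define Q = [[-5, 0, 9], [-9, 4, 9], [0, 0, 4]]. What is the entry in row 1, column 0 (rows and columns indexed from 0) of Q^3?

-189

Characteristic polynomial: t^3 - 3t^2 - 24t + 80 = (t - 4)^2(t + 5), so the eigenvalues are -5, 4, 4.
t=4: eigenvector (0, 1, 0).
t=-5: eigenvector (1, 1, 0).
t=4: eigenvector (1, 2, 1).
P = [[0, 1, 1], [1, 1, 2], [0, 0, 1]], D = diag(4, -5, 4), P⁻¹ = [[-1, 1, -1], [1, 0, -1], [0, 0, 1]].
Q³ = P·diag(64, -125, 64)·P⁻¹ = [[-125, 0, 189], [-189, 64, 189], [0, 0, 64]].
The requested entry is -189.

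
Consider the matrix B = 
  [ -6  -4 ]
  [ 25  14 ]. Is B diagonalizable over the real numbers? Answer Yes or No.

No

Characteristic polynomial: p(λ) = λ^2 - 8λ + 16 = (λ - 4)^2.
λ = 4 has algebraic multiplicity 2; rank(B − 4I) = 1, so geometric multiplicity = 1.
Geometric multiplicity < algebraic multiplicity, so B is not diagonalizable.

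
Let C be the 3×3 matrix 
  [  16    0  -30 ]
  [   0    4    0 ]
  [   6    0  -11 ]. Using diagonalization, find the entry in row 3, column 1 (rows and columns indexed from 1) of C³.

Characteristic polynomial: μ^3 - 9μ^2 + 24μ - 16 = (μ - 4)^2(μ - 1), so the eigenvalues are 1, 4, 4.
μ=4: eigenvector (-10, 1, -4).
μ=4: eigenvector (5, 0, 2).
μ=1: eigenvector (2, 0, 1).
P = [[-10, 5, 2], [1, 0, 0], [-4, 2, 1]], D = diag(4, 4, 1), P⁻¹ = [[0, 1, 0], [1, 2, -2], [-2, 0, 5]].
C³ = P·diag(64, 64, 1)·P⁻¹ = [[316, 0, -630], [0, 64, 0], [126, 0, -251]].
The requested entry is 126.

126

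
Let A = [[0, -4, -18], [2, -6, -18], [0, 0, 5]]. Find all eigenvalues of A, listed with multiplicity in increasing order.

Characteristic polynomial: p(μ) = μ^3 + μ^2 - 22μ - 40 = (μ - 5)(μ + 2)(μ + 4).
Roots (with multiplicity): -4, -2, 5.

-4, -2, 5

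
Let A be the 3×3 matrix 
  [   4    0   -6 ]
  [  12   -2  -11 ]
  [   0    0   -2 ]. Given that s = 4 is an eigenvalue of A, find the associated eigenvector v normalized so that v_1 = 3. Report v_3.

A − 4I = [[0, 0, -6], [12, -6, -11], [0, 0, -6]].
Solving (A − 4I)v = 0 gives the eigenspace spanned by (3, 6, 0).
With v_1 = 3, v = (3, 6, 0), so v_3 = 0.

0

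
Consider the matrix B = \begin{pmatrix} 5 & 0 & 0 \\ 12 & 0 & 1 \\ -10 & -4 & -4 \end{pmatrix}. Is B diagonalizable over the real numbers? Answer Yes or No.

Characteristic polynomial: p(μ) = μ^3 - μ^2 - 16μ - 20 = (μ - 5)(μ + 2)^2.
μ = -2 has algebraic multiplicity 2; rank(B + 2I) = 2, so geometric multiplicity = 1.
Geometric multiplicity < algebraic multiplicity, so B is not diagonalizable.

No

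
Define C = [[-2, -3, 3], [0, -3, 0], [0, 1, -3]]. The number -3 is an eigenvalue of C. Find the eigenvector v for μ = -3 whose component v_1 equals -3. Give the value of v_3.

1

C + 3I = [[1, -3, 3], [0, 0, 0], [0, 1, 0]].
Solving (C + 3I)v = 0 gives the eigenspace spanned by (-3, 0, 1).
With v_1 = -3, v = (-3, 0, 1), so v_3 = 1.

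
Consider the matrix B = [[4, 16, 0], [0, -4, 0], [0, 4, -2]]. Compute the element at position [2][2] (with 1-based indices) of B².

Characteristic polynomial: μ^3 + 2μ^2 - 16μ - 32 = (μ - 4)(μ + 2)(μ + 4), so the eigenvalues are -4, -2, 4.
μ=-2: eigenvector (0, 0, 1).
μ=-4: eigenvector (-2, 1, -2).
μ=4: eigenvector (1, 0, 0).
P = [[0, -2, 1], [0, 1, 0], [1, -2, 0]], D = diag(-2, -4, 4), P⁻¹ = [[0, 2, 1], [0, 1, 0], [1, 2, 0]].
B² = P·diag(4, 16, 16)·P⁻¹ = [[16, 0, 0], [0, 16, 0], [0, -24, 4]].
The requested entry is 16.

16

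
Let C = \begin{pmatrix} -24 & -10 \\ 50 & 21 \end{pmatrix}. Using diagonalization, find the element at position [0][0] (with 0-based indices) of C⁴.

1276

Characteristic polynomial: s^2 + 3s - 4 = (s - 1)(s + 4), so the eigenvalues are -4, 1.
s=-4: eigenvector (1, -2).
s=1: eigenvector (-2, 5).
P = [[1, -2], [-2, 5]], D = diag(-4, 1), P⁻¹ = [[5, 2], [2, 1]].
C⁴ = P·diag(256, 1)·P⁻¹ = [[1276, 510], [-2550, -1019]].
The requested entry is 1276.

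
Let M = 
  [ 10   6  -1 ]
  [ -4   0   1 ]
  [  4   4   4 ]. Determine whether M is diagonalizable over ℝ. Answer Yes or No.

No

Characteristic polynomial: p(λ) = λ^3 - 14λ^2 + 64λ - 96 = (λ - 6)(λ - 4)^2.
λ = 4 has algebraic multiplicity 2; rank(M − 4I) = 2, so geometric multiplicity = 1.
Geometric multiplicity < algebraic multiplicity, so M is not diagonalizable.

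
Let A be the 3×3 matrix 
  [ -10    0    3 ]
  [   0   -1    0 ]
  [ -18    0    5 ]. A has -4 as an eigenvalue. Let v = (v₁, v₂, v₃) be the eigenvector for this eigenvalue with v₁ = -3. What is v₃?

A + 4I = [[-6, 0, 3], [0, 3, 0], [-18, 0, 9]].
Solving (A + 4I)v = 0 gives the eigenspace spanned by (-3, 0, -6).
With v₁ = -3, v = (-3, 0, -6), so v₃ = -6.

-6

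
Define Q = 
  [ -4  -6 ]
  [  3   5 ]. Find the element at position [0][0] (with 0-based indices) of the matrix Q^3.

-10

Characteristic polynomial: λ^2 - λ - 2 = (λ - 2)(λ + 1), so the eigenvalues are -1, 2.
λ=-1: eigenvector (2, -1).
λ=2: eigenvector (1, -1).
P = [[2, 1], [-1, -1]], D = diag(-1, 2), P⁻¹ = [[1, 1], [-1, -2]].
Q³ = P·diag(-1, 8)·P⁻¹ = [[-10, -18], [9, 17]].
The requested entry is -10.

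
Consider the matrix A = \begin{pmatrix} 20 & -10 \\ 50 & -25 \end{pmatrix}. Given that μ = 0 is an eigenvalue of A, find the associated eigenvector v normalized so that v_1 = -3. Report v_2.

-6

A = [[20, -10], [50, -25]].
Solving (A)v = 0 gives the eigenspace spanned by (-3, -6).
With v_1 = -3, v = (-3, -6), so v_2 = -6.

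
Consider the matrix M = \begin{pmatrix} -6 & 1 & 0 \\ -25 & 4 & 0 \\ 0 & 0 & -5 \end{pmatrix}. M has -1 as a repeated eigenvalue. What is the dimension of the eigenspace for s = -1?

M + 1I = [[-5, 1, 0], [-25, 5, 0], [0, 0, -4]].
This matrix has rank 2, so its null space has dimension 3 − 2 = 1.

1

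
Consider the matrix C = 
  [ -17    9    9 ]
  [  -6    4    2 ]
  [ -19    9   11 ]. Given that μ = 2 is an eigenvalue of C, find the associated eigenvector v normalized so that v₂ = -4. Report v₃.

C − 2I = [[-19, 9, 9], [-6, 2, 2], [-19, 9, 9]].
Solving (C − 2I)v = 0 gives the eigenspace spanned by (0, -4, 4).
With v₂ = -4, v = (0, -4, 4), so v₃ = 4.

4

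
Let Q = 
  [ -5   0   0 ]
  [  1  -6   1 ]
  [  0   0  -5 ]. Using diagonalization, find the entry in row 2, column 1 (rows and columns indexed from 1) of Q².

-11

Characteristic polynomial: r^3 + 16r^2 + 85r + 150 = (r + 5)^2(r + 6), so the eigenvalues are -6, -5, -5.
r=-5: eigenvector (1, 1, 0).
r=-6: eigenvector (0, 1, 0).
r=-5: eigenvector (2, 3, 1).
P = [[1, 0, 2], [1, 1, 3], [0, 0, 1]], D = diag(-5, -6, -5), P⁻¹ = [[1, 0, -2], [-1, 1, -1], [0, 0, 1]].
Q² = P·diag(25, 36, 25)·P⁻¹ = [[25, 0, 0], [-11, 36, -11], [0, 0, 25]].
The requested entry is -11.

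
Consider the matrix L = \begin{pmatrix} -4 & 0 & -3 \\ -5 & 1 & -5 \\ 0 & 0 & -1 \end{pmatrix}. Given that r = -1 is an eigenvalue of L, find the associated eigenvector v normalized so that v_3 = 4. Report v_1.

-4

L + 1I = [[-3, 0, -3], [-5, 2, -5], [0, 0, 0]].
Solving (L + 1I)v = 0 gives the eigenspace spanned by (-4, 0, 4).
With v_3 = 4, v = (-4, 0, 4), so v_1 = -4.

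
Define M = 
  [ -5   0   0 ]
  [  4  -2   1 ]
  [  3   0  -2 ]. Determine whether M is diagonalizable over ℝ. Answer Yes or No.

Characteristic polynomial: p(μ) = μ^3 + 9μ^2 + 24μ + 20 = (μ + 2)^2(μ + 5).
μ = -2 has algebraic multiplicity 2; rank(M + 2I) = 2, so geometric multiplicity = 1.
Geometric multiplicity < algebraic multiplicity, so M is not diagonalizable.

No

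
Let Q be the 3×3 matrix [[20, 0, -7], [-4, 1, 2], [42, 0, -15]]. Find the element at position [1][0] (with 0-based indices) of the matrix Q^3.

Characteristic polynomial: t^3 - 6t^2 - t + 6 = (t - 6)(t - 1)(t + 1), so the eigenvalues are -1, 1, 6.
t=6: eigenvector (1, 0, 2).
t=1: eigenvector (0, 1, 0).
t=-1: eigenvector (1, -1, 3).
P = [[1, 0, 1], [0, 1, -1], [2, 0, 3]], D = diag(6, 1, -1), P⁻¹ = [[3, 0, -1], [-2, 1, 1], [-2, 0, 1]].
Q³ = P·diag(216, 1, -1)·P⁻¹ = [[650, 0, -217], [-4, 1, 2], [1302, 0, -435]].
The requested entry is -4.

-4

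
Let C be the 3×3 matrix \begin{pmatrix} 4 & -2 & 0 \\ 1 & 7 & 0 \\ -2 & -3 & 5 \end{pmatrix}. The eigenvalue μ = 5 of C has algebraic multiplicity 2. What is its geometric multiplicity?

1

C − 5I = [[-1, -2, 0], [1, 2, 0], [-2, -3, 0]].
This matrix has rank 2, so its null space has dimension 3 − 2 = 1.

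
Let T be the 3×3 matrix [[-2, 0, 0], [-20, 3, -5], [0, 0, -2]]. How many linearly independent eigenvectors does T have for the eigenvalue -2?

2

T + 2I = [[0, 0, 0], [-20, 5, -5], [0, 0, 0]].
This matrix has rank 1, so its null space has dimension 3 − 1 = 2.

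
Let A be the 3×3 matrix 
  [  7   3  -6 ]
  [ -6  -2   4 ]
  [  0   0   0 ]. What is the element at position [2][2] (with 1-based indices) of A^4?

Characteristic polynomial: r^3 - 5r^2 + 4r = r(r - 4)(r - 1), so the eigenvalues are 0, 1, 4.
r=0: eigenvector (0, 2, 1).
r=1: eigenvector (-1, 2, 0).
r=4: eigenvector (1, -1, 0).
P = [[0, -1, 1], [2, 2, -1], [1, 0, 0]], D = diag(0, 1, 4), P⁻¹ = [[0, 0, 1], [1, 1, -2], [2, 1, -2]].
A⁴ = P·diag(0, 1, 256)·P⁻¹ = [[511, 255, -510], [-510, -254, 508], [0, 0, 0]].
The requested entry is -254.

-254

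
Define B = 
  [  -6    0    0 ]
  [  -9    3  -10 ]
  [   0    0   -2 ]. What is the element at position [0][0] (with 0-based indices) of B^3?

Characteristic polynomial: λ^3 + 5λ^2 - 12λ - 36 = (λ - 3)(λ + 2)(λ + 6), so the eigenvalues are -6, -2, 3.
λ=-6: eigenvector (1, 1, 0).
λ=3: eigenvector (0, 1, 0).
λ=-2: eigenvector (0, 2, 1).
P = [[1, 0, 0], [1, 1, 2], [0, 0, 1]], D = diag(-6, 3, -2), P⁻¹ = [[1, 0, 0], [-1, 1, -2], [0, 0, 1]].
B³ = P·diag(-216, 27, -8)·P⁻¹ = [[-216, 0, 0], [-243, 27, -70], [0, 0, -8]].
The requested entry is -216.

-216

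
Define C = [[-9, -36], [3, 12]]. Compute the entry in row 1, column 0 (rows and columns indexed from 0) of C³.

Characteristic polynomial: μ^2 - 3μ = μ(μ - 3), so the eigenvalues are 0, 3.
μ=3: eigenvector (-3, 1).
μ=0: eigenvector (4, -1).
P = [[-3, 4], [1, -1]], D = diag(3, 0), P⁻¹ = [[1, 4], [1, 3]].
C³ = P·diag(27, 0)·P⁻¹ = [[-81, -324], [27, 108]].
The requested entry is 27.

27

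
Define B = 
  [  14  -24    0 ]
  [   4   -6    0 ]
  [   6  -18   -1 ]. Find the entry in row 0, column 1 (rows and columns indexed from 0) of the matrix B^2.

Characteristic polynomial: s^3 - 7s^2 + 4s + 12 = (s - 6)(s - 2)(s + 1), so the eigenvalues are -1, 2, 6.
s=6: eigenvector (3, 1, 0).
s=-1: eigenvector (0, 0, 1).
s=2: eigenvector (2, 1, -2).
P = [[3, 0, 2], [1, 0, 1], [0, 1, -2]], D = diag(6, -1, 2), P⁻¹ = [[1, -2, 0], [-2, 6, 1], [-1, 3, 0]].
B² = P·diag(36, 1, 4)·P⁻¹ = [[100, -192, 0], [32, -60, 0], [6, -18, 1]].
The requested entry is -192.

-192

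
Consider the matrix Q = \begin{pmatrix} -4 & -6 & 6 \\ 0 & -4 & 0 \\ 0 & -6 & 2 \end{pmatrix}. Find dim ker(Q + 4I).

2

Q + 4I = [[0, -6, 6], [0, 0, 0], [0, -6, 6]].
This matrix has rank 1, so its null space has dimension 3 − 1 = 2.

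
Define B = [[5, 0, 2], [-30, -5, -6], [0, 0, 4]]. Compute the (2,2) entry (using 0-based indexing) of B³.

64

Characteristic polynomial: s^3 - 4s^2 - 25s + 100 = (s - 5)(s - 4)(s + 5), so the eigenvalues are -5, 4, 5.
s=5: eigenvector (1, -3, 0).
s=-5: eigenvector (0, 1, 0).
s=4: eigenvector (-2, 6, 1).
P = [[1, 0, -2], [-3, 1, 6], [0, 0, 1]], D = diag(5, -5, 4), P⁻¹ = [[1, 0, 2], [3, 1, 0], [0, 0, 1]].
B³ = P·diag(125, -125, 64)·P⁻¹ = [[125, 0, 122], [-750, -125, -366], [0, 0, 64]].
The requested entry is 64.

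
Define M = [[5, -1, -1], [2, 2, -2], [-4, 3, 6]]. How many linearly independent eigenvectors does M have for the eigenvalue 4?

M − 4I = [[1, -1, -1], [2, -2, -2], [-4, 3, 2]].
This matrix has rank 2, so its null space has dimension 3 − 2 = 1.

1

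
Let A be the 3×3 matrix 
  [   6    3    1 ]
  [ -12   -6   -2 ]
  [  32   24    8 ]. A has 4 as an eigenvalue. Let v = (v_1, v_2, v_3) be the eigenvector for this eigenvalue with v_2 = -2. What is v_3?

A − 4I = [[2, 3, 1], [-12, -10, -2], [32, 24, 4]].
Solving (A − 4I)v = 0 gives the eigenspace spanned by (1, -2, 4).
With v_2 = -2, v = (1, -2, 4), so v_3 = 4.

4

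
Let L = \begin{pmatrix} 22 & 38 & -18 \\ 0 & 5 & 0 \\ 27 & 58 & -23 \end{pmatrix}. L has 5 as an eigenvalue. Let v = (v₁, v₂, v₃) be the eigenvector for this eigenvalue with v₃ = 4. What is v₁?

L − 5I = [[17, 38, -18], [0, 0, 0], [27, 58, -28]].
Solving (L − 5I)v = 0 gives the eigenspace spanned by (2, 1, 4).
With v₃ = 4, v = (2, 1, 4), so v₁ = 2.

2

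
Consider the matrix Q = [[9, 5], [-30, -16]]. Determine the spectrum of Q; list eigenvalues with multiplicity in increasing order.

-6, -1

Characteristic polynomial: p(λ) = λ^2 + 7λ + 6 = (λ + 1)(λ + 6).
Roots (with multiplicity): -6, -1.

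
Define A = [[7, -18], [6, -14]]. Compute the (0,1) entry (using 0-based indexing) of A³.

Characteristic polynomial: s^2 + 7s + 10 = (s + 2)(s + 5), so the eigenvalues are -5, -2.
s=-5: eigenvector (-3, -2).
s=-2: eigenvector (2, 1).
P = [[-3, 2], [-2, 1]], D = diag(-5, -2), P⁻¹ = [[1, -2], [2, -3]].
A³ = P·diag(-125, -8)·P⁻¹ = [[343, -702], [234, -476]].
The requested entry is -702.

-702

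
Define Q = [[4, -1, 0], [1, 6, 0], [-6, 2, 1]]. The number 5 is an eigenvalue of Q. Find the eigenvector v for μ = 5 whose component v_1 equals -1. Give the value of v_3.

Q − 5I = [[-1, -1, 0], [1, 1, 0], [-6, 2, -4]].
Solving (Q − 5I)v = 0 gives the eigenspace spanned by (-1, 1, 2).
With v_1 = -1, v = (-1, 1, 2), so v_3 = 2.

2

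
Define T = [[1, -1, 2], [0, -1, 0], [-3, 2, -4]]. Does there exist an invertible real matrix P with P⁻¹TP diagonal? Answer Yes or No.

No

Characteristic polynomial: p(λ) = λ^3 + 4λ^2 + 5λ + 2 = (λ + 1)^2(λ + 2).
λ = -1 has algebraic multiplicity 2; rank(T + 1I) = 2, so geometric multiplicity = 1.
Geometric multiplicity < algebraic multiplicity, so T is not diagonalizable.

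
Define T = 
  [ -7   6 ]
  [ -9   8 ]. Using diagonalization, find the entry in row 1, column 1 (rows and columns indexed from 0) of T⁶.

Characteristic polynomial: λ^2 - λ - 2 = (λ - 2)(λ + 1), so the eigenvalues are -1, 2.
λ=2: eigenvector (-2, -3).
λ=-1: eigenvector (1, 1).
P = [[-2, 1], [-3, 1]], D = diag(2, -1), P⁻¹ = [[1, -1], [3, -2]].
T⁶ = P·diag(64, 1)·P⁻¹ = [[-125, 126], [-189, 190]].
The requested entry is 190.

190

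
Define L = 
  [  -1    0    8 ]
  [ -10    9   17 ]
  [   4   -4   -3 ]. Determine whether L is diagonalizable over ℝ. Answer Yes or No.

Characteristic polynomial: p(λ) = λ^3 - 5λ^2 + 3λ + 9 = (λ - 3)^2(λ + 1).
λ = 3 has algebraic multiplicity 2; rank(L − 3I) = 2, so geometric multiplicity = 1.
Geometric multiplicity < algebraic multiplicity, so L is not diagonalizable.

No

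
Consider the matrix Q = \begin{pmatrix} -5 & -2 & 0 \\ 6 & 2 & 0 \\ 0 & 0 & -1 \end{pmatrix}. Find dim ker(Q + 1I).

2

Q + 1I = [[-4, -2, 0], [6, 3, 0], [0, 0, 0]].
This matrix has rank 1, so its null space has dimension 3 − 1 = 2.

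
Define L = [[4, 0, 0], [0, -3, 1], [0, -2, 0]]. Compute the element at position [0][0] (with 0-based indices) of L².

Characteristic polynomial: μ^3 - μ^2 - 10μ - 8 = (μ - 4)(μ + 1)(μ + 2), so the eigenvalues are -2, -1, 4.
μ=-1: eigenvector (0, 1, 2).
μ=-2: eigenvector (0, 1, 1).
μ=4: eigenvector (1, 0, 0).
P = [[0, 0, 1], [1, 1, 0], [2, 1, 0]], D = diag(-1, -2, 4), P⁻¹ = [[0, -1, 1], [0, 2, -1], [1, 0, 0]].
L² = P·diag(1, 4, 16)·P⁻¹ = [[16, 0, 0], [0, 7, -3], [0, 6, -2]].
The requested entry is 16.

16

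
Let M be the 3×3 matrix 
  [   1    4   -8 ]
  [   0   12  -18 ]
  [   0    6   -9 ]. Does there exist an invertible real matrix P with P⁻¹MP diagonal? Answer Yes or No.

Yes

Characteristic polynomial: p(r) = r^3 - 4r^2 + 3r = r(r - 3)(r - 1).
All 3 eigenvalues are distinct, so M is diagonalizable.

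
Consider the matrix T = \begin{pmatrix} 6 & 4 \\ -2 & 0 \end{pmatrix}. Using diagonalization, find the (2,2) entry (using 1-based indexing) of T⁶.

-3968

Characteristic polynomial: s^2 - 6s + 8 = (s - 4)(s - 2), so the eigenvalues are 2, 4.
s=4: eigenvector (2, -1).
s=2: eigenvector (-1, 1).
P = [[2, -1], [-1, 1]], D = diag(4, 2), P⁻¹ = [[1, 1], [1, 2]].
T⁶ = P·diag(4096, 64)·P⁻¹ = [[8128, 8064], [-4032, -3968]].
The requested entry is -3968.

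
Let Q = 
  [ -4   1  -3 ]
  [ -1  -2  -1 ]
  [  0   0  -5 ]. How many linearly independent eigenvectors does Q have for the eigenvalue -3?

Q + 3I = [[-1, 1, -3], [-1, 1, -1], [0, 0, -2]].
This matrix has rank 2, so its null space has dimension 3 − 2 = 1.

1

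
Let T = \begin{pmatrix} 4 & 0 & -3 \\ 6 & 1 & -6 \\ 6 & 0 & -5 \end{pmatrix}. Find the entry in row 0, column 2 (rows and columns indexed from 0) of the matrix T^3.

Characteristic polynomial: λ^3 - 3λ + 2 = (λ - 1)^2(λ + 2), so the eigenvalues are -2, 1, 1.
λ=-2: eigenvector (-1, -2, -2).
λ=1: eigenvector (0, 1, 0).
λ=1: eigenvector (1, -2, 1).
P = [[-1, 0, 1], [-2, 1, -2], [-2, 0, 1]], D = diag(-2, 1, 1), P⁻¹ = [[1, 0, -1], [6, 1, -4], [2, 0, -1]].
T³ = P·diag(-8, 1, 1)·P⁻¹ = [[10, 0, -9], [18, 1, -18], [18, 0, -17]].
The requested entry is -9.

-9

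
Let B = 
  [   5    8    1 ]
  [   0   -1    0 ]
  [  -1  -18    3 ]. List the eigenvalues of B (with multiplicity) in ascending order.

Characteristic polynomial: p(λ) = λ^3 - 7λ^2 + 8λ + 16 = (λ - 4)^2(λ + 1).
Roots (with multiplicity): -1, 4, 4.

-1, 4, 4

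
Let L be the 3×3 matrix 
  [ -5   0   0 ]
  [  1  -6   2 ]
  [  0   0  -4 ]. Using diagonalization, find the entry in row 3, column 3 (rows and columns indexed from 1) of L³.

Characteristic polynomial: λ^3 + 15λ^2 + 74λ + 120 = (λ + 4)(λ + 5)(λ + 6), so the eigenvalues are -6, -5, -4.
λ=-5: eigenvector (1, 1, 0).
λ=-4: eigenvector (0, 1, 1).
λ=-6: eigenvector (0, 1, 0).
P = [[1, 0, 0], [1, 1, 1], [0, 1, 0]], D = diag(-5, -4, -6), P⁻¹ = [[1, 0, 0], [0, 0, 1], [-1, 1, -1]].
L³ = P·diag(-125, -64, -216)·P⁻¹ = [[-125, 0, 0], [91, -216, 152], [0, 0, -64]].
The requested entry is -64.

-64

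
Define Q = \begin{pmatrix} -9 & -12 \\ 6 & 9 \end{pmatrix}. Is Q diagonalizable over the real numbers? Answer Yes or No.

Yes

Characteristic polynomial: p(μ) = μ^2 - 9 = (μ - 3)(μ + 3).
All 2 eigenvalues are distinct, so Q is diagonalizable.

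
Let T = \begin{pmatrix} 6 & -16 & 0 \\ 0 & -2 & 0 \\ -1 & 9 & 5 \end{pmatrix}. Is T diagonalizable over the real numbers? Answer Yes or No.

Characteristic polynomial: p(μ) = μ^3 - 9μ^2 + 8μ + 60 = (μ - 6)(μ - 5)(μ + 2).
All 3 eigenvalues are distinct, so T is diagonalizable.

Yes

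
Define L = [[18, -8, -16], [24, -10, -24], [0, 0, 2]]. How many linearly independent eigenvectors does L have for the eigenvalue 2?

L − 2I = [[16, -8, -16], [24, -12, -24], [0, 0, 0]].
This matrix has rank 1, so its null space has dimension 3 − 1 = 2.

2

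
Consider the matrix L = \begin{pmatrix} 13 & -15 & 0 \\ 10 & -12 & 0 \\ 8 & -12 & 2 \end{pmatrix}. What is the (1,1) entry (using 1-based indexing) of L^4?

211

Characteristic polynomial: r^3 - 3r^2 - 4r + 12 = (r - 3)(r - 2)(r + 2), so the eigenvalues are -2, 2, 3.
r=3: eigenvector (3, 2, 0).
r=-2: eigenvector (1, 1, 1).
r=2: eigenvector (0, 0, 1).
P = [[3, 1, 0], [2, 1, 0], [0, 1, 1]], D = diag(3, -2, 2), P⁻¹ = [[1, -1, 0], [-2, 3, 0], [2, -3, 1]].
L⁴ = P·diag(81, 16, 16)·P⁻¹ = [[211, -195, 0], [130, -114, 0], [0, 0, 16]].
The requested entry is 211.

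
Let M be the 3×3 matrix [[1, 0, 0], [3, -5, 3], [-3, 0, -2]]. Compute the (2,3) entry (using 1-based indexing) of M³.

Characteristic polynomial: t^3 + 6t^2 + 3t - 10 = (t - 1)(t + 2)(t + 5), so the eigenvalues are -5, -2, 1.
t=1: eigenvector (1, 0, -1).
t=-5: eigenvector (0, 1, 0).
t=-2: eigenvector (0, 1, 1).
P = [[1, 0, 0], [0, 1, 1], [-1, 0, 1]], D = diag(1, -5, -2), P⁻¹ = [[1, 0, 0], [-1, 1, -1], [1, 0, 1]].
M³ = P·diag(1, -125, -8)·P⁻¹ = [[1, 0, 0], [117, -125, 117], [-9, 0, -8]].
The requested entry is 117.

117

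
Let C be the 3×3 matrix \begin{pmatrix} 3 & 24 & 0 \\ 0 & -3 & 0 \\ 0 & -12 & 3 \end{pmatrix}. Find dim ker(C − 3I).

2

C − 3I = [[0, 24, 0], [0, -6, 0], [0, -12, 0]].
This matrix has rank 1, so its null space has dimension 3 − 1 = 2.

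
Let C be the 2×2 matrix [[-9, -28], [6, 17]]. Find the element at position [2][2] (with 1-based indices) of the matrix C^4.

3889

Characteristic polynomial: s^2 - 8s + 15 = (s - 5)(s - 3), so the eigenvalues are 3, 5.
s=3: eigenvector (7, -3).
s=5: eigenvector (-2, 1).
P = [[7, -2], [-3, 1]], D = diag(3, 5), P⁻¹ = [[1, 2], [3, 7]].
C⁴ = P·diag(81, 625)·P⁻¹ = [[-3183, -7616], [1632, 3889]].
The requested entry is 3889.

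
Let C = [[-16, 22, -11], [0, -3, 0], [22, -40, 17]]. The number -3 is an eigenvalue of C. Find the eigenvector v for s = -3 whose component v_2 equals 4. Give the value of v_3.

8

C + 3I = [[-13, 22, -11], [0, 0, 0], [22, -40, 20]].
Solving (C + 3I)v = 0 gives the eigenspace spanned by (0, 4, 8).
With v_2 = 4, v = (0, 4, 8), so v_3 = 8.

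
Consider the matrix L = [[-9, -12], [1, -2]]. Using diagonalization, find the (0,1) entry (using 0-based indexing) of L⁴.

8052

Characteristic polynomial: r^2 + 11r + 30 = (r + 5)(r + 6), so the eigenvalues are -6, -5.
r=-6: eigenvector (4, -1).
r=-5: eigenvector (-3, 1).
P = [[4, -3], [-1, 1]], D = diag(-6, -5), P⁻¹ = [[1, 3], [1, 4]].
L⁴ = P·diag(1296, 625)·P⁻¹ = [[3309, 8052], [-671, -1388]].
The requested entry is 8052.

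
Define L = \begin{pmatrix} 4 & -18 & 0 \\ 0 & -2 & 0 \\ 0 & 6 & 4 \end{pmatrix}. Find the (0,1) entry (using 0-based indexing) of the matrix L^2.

-36

Characteristic polynomial: t^3 - 6t^2 + 32 = (t - 4)^2(t + 2), so the eigenvalues are -2, 4, 4.
t=4: eigenvector (1, 0, 0).
t=4: eigenvector (0, 0, 1).
t=-2: eigenvector (3, 1, -1).
P = [[1, 0, 3], [0, 0, 1], [0, 1, -1]], D = diag(4, 4, -2), P⁻¹ = [[1, -3, 0], [0, 1, 1], [0, 1, 0]].
L² = P·diag(16, 16, 4)·P⁻¹ = [[16, -36, 0], [0, 4, 0], [0, 12, 16]].
The requested entry is -36.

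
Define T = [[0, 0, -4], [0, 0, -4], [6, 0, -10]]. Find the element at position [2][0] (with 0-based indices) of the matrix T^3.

456

Characteristic polynomial: μ^3 + 10μ^2 + 24μ = μ(μ + 4)(μ + 6), so the eigenvalues are -6, -4, 0.
μ=-6: eigenvector (2, 2, 3).
μ=0: eigenvector (0, 1, 0).
μ=-4: eigenvector (1, 1, 1).
P = [[2, 0, 1], [2, 1, 1], [3, 0, 1]], D = diag(-6, 0, -4), P⁻¹ = [[-1, 0, 1], [-1, 1, 0], [3, 0, -2]].
T³ = P·diag(-216, 0, -64)·P⁻¹ = [[240, 0, -304], [240, 0, -304], [456, 0, -520]].
The requested entry is 456.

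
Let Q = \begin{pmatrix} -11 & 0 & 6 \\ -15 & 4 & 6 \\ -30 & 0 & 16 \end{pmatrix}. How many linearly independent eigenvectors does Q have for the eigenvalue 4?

2

Q − 4I = [[-15, 0, 6], [-15, 0, 6], [-30, 0, 12]].
This matrix has rank 1, so its null space has dimension 3 − 1 = 2.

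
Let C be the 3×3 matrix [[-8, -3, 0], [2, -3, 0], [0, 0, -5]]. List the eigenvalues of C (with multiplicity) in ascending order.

Characteristic polynomial: p(t) = t^3 + 16t^2 + 85t + 150 = (t + 5)^2(t + 6).
Roots (with multiplicity): -6, -5, -5.

-6, -5, -5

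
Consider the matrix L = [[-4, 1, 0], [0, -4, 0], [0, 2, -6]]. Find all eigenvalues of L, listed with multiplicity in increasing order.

Characteristic polynomial: p(λ) = λ^3 + 14λ^2 + 64λ + 96 = (λ + 4)^2(λ + 6).
Roots (with multiplicity): -6, -4, -4.

-6, -4, -4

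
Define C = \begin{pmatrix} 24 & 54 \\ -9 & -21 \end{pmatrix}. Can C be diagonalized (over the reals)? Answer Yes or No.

Yes

Characteristic polynomial: p(t) = t^2 - 3t - 18 = (t - 6)(t + 3).
All 2 eigenvalues are distinct, so C is diagonalizable.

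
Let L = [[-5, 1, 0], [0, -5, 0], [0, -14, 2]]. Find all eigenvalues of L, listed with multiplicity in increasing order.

-5, -5, 2

Characteristic polynomial: p(t) = t^3 + 8t^2 + 5t - 50 = (t - 2)(t + 5)^2.
Roots (with multiplicity): -5, -5, 2.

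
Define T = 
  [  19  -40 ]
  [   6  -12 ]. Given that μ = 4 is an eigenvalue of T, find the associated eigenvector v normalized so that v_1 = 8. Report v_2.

T − 4I = [[15, -40], [6, -16]].
Solving (T − 4I)v = 0 gives the eigenspace spanned by (8, 3).
With v_1 = 8, v = (8, 3), so v_2 = 3.

3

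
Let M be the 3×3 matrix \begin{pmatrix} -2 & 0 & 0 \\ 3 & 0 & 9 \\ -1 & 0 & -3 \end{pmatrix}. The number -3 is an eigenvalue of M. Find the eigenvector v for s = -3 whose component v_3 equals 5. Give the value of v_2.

M + 3I = [[1, 0, 0], [3, 3, 9], [-1, 0, 0]].
Solving (M + 3I)v = 0 gives the eigenspace spanned by (0, -15, 5).
With v_3 = 5, v = (0, -15, 5), so v_2 = -15.

-15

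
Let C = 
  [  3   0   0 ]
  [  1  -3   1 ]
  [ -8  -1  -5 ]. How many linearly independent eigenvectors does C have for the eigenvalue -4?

1

C + 4I = [[7, 0, 0], [1, 1, 1], [-8, -1, -1]].
This matrix has rank 2, so its null space has dimension 3 − 2 = 1.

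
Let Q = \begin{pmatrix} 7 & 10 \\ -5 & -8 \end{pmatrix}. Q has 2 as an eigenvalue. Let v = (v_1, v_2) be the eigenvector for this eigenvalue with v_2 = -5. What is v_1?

10

Q − 2I = [[5, 10], [-5, -10]].
Solving (Q − 2I)v = 0 gives the eigenspace spanned by (10, -5).
With v_2 = -5, v = (10, -5), so v_1 = 10.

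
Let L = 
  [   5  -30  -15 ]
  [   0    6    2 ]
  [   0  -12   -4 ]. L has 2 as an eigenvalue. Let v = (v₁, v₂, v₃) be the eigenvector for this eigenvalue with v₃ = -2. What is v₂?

L − 2I = [[3, -30, -15], [0, 4, 2], [0, -12, -6]].
Solving (L − 2I)v = 0 gives the eigenspace spanned by (0, 1, -2).
With v₃ = -2, v = (0, 1, -2), so v₂ = 1.

1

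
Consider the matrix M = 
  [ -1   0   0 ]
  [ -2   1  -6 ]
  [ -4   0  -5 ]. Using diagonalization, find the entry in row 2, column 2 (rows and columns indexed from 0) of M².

25

Characteristic polynomial: μ^3 + 5μ^2 - μ - 5 = (μ - 1)(μ + 1)(μ + 5), so the eigenvalues are -5, -1, 1.
μ=-1: eigenvector (1, -2, -1).
μ=1: eigenvector (0, 1, 0).
μ=-5: eigenvector (0, 1, 1).
P = [[1, 0, 0], [-2, 1, 1], [-1, 0, 1]], D = diag(-1, 1, -5), P⁻¹ = [[1, 0, 0], [1, 1, -1], [1, 0, 1]].
M² = P·diag(1, 1, 25)·P⁻¹ = [[1, 0, 0], [24, 1, 24], [24, 0, 25]].
The requested entry is 25.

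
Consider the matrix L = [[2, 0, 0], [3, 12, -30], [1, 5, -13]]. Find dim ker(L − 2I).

1

L − 2I = [[0, 0, 0], [3, 10, -30], [1, 5, -15]].
This matrix has rank 2, so its null space has dimension 3 − 2 = 1.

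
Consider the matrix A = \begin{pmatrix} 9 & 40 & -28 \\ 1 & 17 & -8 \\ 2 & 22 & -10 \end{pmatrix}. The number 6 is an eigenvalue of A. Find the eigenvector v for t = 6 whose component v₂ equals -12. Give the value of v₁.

-36

A − 6I = [[3, 40, -28], [1, 11, -8], [2, 22, -16]].
Solving (A − 6I)v = 0 gives the eigenspace spanned by (-36, -12, -21).
With v₂ = -12, v = (-36, -12, -21), so v₁ = -36.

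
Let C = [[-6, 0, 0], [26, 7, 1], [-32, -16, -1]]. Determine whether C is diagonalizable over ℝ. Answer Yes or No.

No

Characteristic polynomial: p(r) = r^3 - 27r + 54 = (r - 3)^2(r + 6).
r = 3 has algebraic multiplicity 2; rank(C − 3I) = 2, so geometric multiplicity = 1.
Geometric multiplicity < algebraic multiplicity, so C is not diagonalizable.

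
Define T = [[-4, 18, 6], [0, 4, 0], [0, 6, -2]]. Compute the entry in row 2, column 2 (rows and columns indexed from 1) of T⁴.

Characteristic polynomial: λ^3 + 2λ^2 - 16λ - 32 = (λ - 4)(λ + 2)(λ + 4), so the eigenvalues are -4, -2, 4.
λ=-2: eigenvector (3, 0, 1).
λ=4: eigenvector (3, 1, 1).
λ=-4: eigenvector (1, 0, 0).
P = [[3, 3, 1], [0, 1, 0], [1, 1, 0]], D = diag(-2, 4, -4), P⁻¹ = [[0, -1, 1], [0, 1, 0], [1, 0, -3]].
T⁴ = P·diag(16, 256, 256)·P⁻¹ = [[256, 720, -720], [0, 256, 0], [0, 240, 16]].
The requested entry is 256.

256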